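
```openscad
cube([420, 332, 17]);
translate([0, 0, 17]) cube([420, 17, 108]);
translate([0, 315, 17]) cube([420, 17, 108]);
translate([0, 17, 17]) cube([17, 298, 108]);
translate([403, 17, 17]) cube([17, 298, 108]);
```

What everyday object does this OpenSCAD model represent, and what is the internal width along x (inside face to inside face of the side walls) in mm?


An open box. The internal width is 386 mm.

A 420×332 base slab with four walls standing on it — an open box. The base is 420 mm wide and the walls are 17 mm thick, so the internal width is 420 − 2 × 17 = 386 mm.


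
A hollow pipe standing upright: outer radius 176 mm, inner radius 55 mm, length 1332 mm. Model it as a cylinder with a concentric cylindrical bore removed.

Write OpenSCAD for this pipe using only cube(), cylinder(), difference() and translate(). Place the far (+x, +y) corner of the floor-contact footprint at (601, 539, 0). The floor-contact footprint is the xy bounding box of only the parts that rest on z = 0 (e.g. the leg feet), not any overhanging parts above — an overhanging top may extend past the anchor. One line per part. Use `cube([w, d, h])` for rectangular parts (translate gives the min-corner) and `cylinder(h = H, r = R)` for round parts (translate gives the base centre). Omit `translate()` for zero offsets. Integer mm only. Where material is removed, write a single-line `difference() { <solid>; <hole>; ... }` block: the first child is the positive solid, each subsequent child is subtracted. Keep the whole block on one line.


difference() { translate([425, 363, 0]) cylinder(h = 1332, r = 176); translate([425, 363, 0]) cylinder(h = 1332, r = 55); }


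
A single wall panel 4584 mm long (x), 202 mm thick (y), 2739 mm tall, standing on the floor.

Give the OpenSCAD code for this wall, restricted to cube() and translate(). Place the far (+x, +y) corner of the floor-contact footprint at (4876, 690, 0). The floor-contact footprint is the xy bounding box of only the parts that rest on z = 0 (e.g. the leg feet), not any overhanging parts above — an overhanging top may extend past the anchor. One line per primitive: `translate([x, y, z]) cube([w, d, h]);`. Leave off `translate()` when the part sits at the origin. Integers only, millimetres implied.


translate([292, 488, 0]) cube([4584, 202, 2739]);


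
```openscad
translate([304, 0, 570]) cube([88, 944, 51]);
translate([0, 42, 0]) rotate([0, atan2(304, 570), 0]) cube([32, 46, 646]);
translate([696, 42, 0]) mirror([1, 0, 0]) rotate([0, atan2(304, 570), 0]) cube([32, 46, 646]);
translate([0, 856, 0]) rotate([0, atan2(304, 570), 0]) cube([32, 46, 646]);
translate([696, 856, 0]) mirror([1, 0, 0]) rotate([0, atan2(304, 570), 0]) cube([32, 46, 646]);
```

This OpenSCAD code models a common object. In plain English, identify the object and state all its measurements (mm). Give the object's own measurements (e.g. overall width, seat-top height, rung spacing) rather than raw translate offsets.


A sawhorse. A 88×944×51 mm beam (x, y, z) sits on two A-frame leg pairs. Each pair is two raked legs of 32×46 mm section (46 mm along y) splaying symmetrically in x. Each leg rises 570 mm vertically over 304 mm of horizontal reach and is 646 mm long along its own axis. Every leg's outer bottom edge rests on the floor and its outer top edge meets a bottom edge of the beam — the left legs (tilting toward +x) meet the beam's −x bottom edge, the right legs (their mirror images, tilting toward −x) meet its +x bottom edge — so the leg tops tuck under the beam, the beam's underside is 570 mm above the floor, and the feet are 696 mm apart outside-to-outside with the beam centred between them. The two leg pairs are set in 42 mm from either end of the beam.


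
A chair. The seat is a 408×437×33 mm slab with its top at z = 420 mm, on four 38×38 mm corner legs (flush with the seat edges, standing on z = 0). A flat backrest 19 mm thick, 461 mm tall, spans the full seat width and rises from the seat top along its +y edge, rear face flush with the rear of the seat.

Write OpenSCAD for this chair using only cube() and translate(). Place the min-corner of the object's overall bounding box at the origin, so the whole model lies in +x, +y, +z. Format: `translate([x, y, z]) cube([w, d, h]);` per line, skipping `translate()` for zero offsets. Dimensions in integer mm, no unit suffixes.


// leg_h = 420 - 33 = 387
translate([0, 0, 387]) cube([408, 437, 33]);
cube([38, 38, 387]);
translate([370, 0, 0]) cube([38, 38, 387]);
translate([0, 399, 0]) cube([38, 38, 387]);
translate([370, 399, 0]) cube([38, 38, 387]);
translate([0, 418, 420]) cube([408, 19, 461]);


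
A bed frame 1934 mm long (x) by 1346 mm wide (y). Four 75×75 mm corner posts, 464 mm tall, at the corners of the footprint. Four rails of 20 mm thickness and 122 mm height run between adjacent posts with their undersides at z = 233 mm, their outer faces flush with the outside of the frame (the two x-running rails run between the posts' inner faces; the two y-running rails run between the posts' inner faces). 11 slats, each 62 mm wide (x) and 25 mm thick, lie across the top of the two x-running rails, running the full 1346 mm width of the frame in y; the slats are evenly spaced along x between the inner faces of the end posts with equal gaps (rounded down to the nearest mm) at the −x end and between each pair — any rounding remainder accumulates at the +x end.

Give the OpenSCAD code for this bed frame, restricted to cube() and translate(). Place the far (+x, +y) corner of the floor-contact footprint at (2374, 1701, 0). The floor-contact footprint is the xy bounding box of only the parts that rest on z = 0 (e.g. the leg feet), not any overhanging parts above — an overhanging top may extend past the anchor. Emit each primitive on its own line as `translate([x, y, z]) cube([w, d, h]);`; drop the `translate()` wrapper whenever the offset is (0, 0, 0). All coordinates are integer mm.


translate([440, 355, 0]) cube([75, 75, 464]);
translate([440, 1626, 0]) cube([75, 75, 464]);
translate([2299, 355, 0]) cube([75, 75, 464]);
translate([2299, 1626, 0]) cube([75, 75, 464]);
translate([515, 355, 233]) cube([1784, 20, 122]);
translate([515, 1681, 233]) cube([1784, 20, 122]);
translate([440, 430, 233]) cube([20, 1196, 122]);
translate([2354, 430, 233]) cube([20, 1196, 122]);
translate([606, 355, 355]) cube([62, 1346, 25]);
translate([759, 355, 355]) cube([62, 1346, 25]);
translate([912, 355, 355]) cube([62, 1346, 25]);
translate([1065, 355, 355]) cube([62, 1346, 25]);
translate([1218, 355, 355]) cube([62, 1346, 25]);
translate([1371, 355, 355]) cube([62, 1346, 25]);
translate([1524, 355, 355]) cube([62, 1346, 25]);
translate([1677, 355, 355]) cube([62, 1346, 25]);
translate([1830, 355, 355]) cube([62, 1346, 25]);
translate([1983, 355, 355]) cube([62, 1346, 25]);
translate([2136, 355, 355]) cube([62, 1346, 25]);


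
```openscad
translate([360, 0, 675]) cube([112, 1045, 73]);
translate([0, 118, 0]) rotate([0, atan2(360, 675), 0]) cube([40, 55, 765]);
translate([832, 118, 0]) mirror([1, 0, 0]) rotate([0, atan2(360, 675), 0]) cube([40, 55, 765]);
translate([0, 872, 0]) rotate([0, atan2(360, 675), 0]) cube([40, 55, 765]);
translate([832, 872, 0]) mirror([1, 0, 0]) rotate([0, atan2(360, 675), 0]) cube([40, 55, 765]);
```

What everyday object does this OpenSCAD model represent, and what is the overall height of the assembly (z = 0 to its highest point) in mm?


A sawhorse. The overall height is 748 mm.

A beam across two mirrored pairs of raked legs — a sawhorse. The beam's underside is at z = 675 (matching the legs' vertical rise in atan2(360, 675)) and the beam is 73 mm tall, so its top is at 675 + 73 = 748 mm. The raked legs top out at the beam's underside, so that is the highest point.


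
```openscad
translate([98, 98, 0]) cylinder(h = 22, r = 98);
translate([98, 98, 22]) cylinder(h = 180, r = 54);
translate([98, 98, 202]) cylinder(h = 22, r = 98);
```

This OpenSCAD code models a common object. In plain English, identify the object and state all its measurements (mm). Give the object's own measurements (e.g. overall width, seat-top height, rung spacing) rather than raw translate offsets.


A spool: two coaxial disc flanges of radius 98 mm and thickness 22 mm, joined by a core cylinder of radius 54 mm and height 180 mm. The lower flange rests on z = 0 and the three cylinders share a vertical axis.


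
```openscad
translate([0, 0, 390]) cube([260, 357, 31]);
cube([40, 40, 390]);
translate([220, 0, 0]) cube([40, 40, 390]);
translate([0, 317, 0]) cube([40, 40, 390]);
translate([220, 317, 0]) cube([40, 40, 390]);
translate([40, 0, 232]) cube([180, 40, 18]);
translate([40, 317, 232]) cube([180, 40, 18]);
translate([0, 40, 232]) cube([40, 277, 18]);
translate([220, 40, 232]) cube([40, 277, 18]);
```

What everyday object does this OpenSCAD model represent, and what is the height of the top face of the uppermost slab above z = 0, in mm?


A stool. The seat height is 421 mm.

A 260×357×31 slab at z = 390 on four corner posts — a stool. The seat top is 390 + 31 = 421 mm.


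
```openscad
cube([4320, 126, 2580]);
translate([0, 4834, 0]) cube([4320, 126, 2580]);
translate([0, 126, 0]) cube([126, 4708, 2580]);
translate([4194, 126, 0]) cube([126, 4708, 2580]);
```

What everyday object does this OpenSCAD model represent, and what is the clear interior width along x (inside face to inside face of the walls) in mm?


A house (or room) frame. The interior width is 4068 mm.

Four 2580 mm walls enclosing a rectangle with no floor or roof — a room or house frame. Outside width is 4320 mm and wall thickness is 126 mm, so the interior width is 4320 − 2 × 126 = 4068 mm.


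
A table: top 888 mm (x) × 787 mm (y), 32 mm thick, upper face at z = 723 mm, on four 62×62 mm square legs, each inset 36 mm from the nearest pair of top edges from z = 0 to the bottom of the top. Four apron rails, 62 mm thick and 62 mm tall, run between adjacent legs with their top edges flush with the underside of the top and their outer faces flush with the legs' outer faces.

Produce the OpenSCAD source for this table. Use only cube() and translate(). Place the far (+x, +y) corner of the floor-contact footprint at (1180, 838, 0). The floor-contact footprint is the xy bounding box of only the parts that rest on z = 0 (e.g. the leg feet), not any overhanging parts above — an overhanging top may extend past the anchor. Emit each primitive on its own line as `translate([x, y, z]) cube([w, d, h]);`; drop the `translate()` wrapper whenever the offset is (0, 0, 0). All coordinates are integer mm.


translate([328, 87, 691]) cube([888, 787, 32]);
translate([364, 123, 0]) cube([62, 62, 691]);
translate([1118, 123, 0]) cube([62, 62, 691]);
translate([364, 776, 0]) cube([62, 62, 691]);
translate([1118, 776, 0]) cube([62, 62, 691]);
translate([426, 123, 629]) cube([692, 62, 62]);
translate([426, 776, 629]) cube([692, 62, 62]);
translate([364, 185, 629]) cube([62, 591, 62]);
translate([1118, 185, 629]) cube([62, 591, 62]);


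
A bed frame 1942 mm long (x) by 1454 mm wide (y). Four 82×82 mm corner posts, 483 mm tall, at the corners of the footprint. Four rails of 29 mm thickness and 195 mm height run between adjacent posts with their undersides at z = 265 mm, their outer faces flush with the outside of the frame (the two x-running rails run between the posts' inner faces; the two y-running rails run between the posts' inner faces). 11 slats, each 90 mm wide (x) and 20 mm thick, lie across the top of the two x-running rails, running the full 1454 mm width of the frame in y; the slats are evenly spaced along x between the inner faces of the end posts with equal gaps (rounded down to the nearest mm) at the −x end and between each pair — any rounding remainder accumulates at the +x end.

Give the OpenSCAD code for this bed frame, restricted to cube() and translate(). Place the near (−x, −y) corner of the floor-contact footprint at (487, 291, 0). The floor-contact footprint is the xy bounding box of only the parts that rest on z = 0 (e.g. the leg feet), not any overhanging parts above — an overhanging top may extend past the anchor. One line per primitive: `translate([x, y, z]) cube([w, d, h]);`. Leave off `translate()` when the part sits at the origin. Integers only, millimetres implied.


translate([487, 291, 0]) cube([82, 82, 483]);
translate([487, 1663, 0]) cube([82, 82, 483]);
translate([2347, 291, 0]) cube([82, 82, 483]);
translate([2347, 1663, 0]) cube([82, 82, 483]);
translate([569, 291, 265]) cube([1778, 29, 195]);
translate([569, 1716, 265]) cube([1778, 29, 195]);
translate([487, 373, 265]) cube([29, 1290, 195]);
translate([2400, 373, 265]) cube([29, 1290, 195]);
translate([634, 291, 460]) cube([90, 1454, 20]);
translate([789, 291, 460]) cube([90, 1454, 20]);
translate([944, 291, 460]) cube([90, 1454, 20]);
translate([1099, 291, 460]) cube([90, 1454, 20]);
translate([1254, 291, 460]) cube([90, 1454, 20]);
translate([1409, 291, 460]) cube([90, 1454, 20]);
translate([1564, 291, 460]) cube([90, 1454, 20]);
translate([1719, 291, 460]) cube([90, 1454, 20]);
translate([1874, 291, 460]) cube([90, 1454, 20]);
translate([2029, 291, 460]) cube([90, 1454, 20]);
translate([2184, 291, 460]) cube([90, 1454, 20]);


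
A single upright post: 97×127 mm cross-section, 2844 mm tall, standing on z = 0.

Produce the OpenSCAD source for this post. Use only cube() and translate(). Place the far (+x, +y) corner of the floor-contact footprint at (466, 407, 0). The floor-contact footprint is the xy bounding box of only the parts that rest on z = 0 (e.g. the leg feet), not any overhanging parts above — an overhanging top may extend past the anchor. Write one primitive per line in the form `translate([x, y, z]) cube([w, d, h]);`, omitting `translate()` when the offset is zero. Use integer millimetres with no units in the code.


translate([369, 280, 0]) cube([97, 127, 2844]);


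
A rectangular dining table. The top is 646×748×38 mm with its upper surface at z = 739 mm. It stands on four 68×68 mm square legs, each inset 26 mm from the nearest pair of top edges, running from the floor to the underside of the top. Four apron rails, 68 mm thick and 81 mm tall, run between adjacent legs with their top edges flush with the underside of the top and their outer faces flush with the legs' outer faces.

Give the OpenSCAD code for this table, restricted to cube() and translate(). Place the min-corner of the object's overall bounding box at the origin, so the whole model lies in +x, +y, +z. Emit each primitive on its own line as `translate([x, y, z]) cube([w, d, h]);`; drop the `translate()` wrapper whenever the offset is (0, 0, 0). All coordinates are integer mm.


translate([0, 0, 701]) cube([646, 748, 38]);
translate([26, 26, 0]) cube([68, 68, 701]);
translate([552, 26, 0]) cube([68, 68, 701]);
translate([26, 654, 0]) cube([68, 68, 701]);
translate([552, 654, 0]) cube([68, 68, 701]);
translate([94, 26, 620]) cube([458, 68, 81]);
translate([94, 654, 620]) cube([458, 68, 81]);
translate([26, 94, 620]) cube([68, 560, 81]);
translate([552, 94, 620]) cube([68, 560, 81]);


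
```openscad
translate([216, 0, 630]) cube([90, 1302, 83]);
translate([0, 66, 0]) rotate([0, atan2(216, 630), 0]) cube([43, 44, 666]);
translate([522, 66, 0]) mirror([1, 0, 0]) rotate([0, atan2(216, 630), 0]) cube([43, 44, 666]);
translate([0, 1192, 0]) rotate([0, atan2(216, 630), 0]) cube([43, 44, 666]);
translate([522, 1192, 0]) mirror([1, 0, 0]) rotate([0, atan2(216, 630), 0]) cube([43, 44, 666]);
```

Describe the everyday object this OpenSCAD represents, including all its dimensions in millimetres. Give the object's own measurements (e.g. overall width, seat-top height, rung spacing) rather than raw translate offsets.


A sawhorse. A 90×1302×83 mm beam (x, y, z) sits on two A-frame leg pairs. Each pair is two raked legs of 43×44 mm section (44 mm along y) splaying symmetrically in x. Each leg rises 630 mm vertically over 216 mm of horizontal reach and is 666 mm long along its own axis. Every leg's outer bottom edge rests on the floor and its outer top edge meets a bottom edge of the beam — the left legs (tilting toward +x) meet the beam's −x bottom edge, the right legs (their mirror images, tilting toward −x) meet its +x bottom edge — so the leg tops tuck under the beam, the beam's underside is 630 mm above the floor, and the feet are 522 mm apart outside-to-outside with the beam centred between them. The two leg pairs are set in 66 mm from either end of the beam.


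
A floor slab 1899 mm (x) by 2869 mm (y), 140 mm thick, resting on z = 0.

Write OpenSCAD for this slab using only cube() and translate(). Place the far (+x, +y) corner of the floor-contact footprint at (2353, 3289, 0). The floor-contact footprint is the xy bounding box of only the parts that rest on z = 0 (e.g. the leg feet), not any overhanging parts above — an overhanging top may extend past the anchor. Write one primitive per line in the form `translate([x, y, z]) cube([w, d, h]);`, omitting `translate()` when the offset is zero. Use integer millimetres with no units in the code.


translate([454, 420, 0]) cube([1899, 2869, 140]);


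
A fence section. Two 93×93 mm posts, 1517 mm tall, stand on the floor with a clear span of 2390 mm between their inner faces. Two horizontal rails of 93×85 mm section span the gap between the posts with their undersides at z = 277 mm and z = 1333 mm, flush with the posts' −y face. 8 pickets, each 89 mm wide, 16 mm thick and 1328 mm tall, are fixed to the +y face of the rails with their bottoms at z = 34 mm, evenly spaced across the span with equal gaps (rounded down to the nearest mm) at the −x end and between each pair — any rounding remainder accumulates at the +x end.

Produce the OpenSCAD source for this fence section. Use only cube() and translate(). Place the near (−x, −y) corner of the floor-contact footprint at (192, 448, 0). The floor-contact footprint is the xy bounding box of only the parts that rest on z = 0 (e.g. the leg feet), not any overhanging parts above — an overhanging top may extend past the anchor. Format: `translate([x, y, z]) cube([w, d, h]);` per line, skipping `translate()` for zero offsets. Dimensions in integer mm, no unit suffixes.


translate([192, 448, 0]) cube([93, 93, 1517]);
translate([2675, 448, 0]) cube([93, 93, 1517]);
translate([285, 448, 277]) cube([2390, 93, 85]);
translate([285, 448, 1333]) cube([2390, 93, 85]);
translate([471, 541, 34]) cube([89, 16, 1328]);
translate([746, 541, 34]) cube([89, 16, 1328]);
translate([1021, 541, 34]) cube([89, 16, 1328]);
translate([1296, 541, 34]) cube([89, 16, 1328]);
translate([1571, 541, 34]) cube([89, 16, 1328]);
translate([1846, 541, 34]) cube([89, 16, 1328]);
translate([2121, 541, 34]) cube([89, 16, 1328]);
translate([2396, 541, 34]) cube([89, 16, 1328]);


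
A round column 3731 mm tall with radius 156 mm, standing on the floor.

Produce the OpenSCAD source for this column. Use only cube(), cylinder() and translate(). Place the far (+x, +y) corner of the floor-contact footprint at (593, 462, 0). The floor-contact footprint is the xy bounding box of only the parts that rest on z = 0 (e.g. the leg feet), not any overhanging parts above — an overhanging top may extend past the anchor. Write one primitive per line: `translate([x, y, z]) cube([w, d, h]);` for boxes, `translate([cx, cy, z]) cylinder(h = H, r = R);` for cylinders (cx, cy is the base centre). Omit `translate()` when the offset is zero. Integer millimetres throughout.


translate([437, 306, 0]) cylinder(h = 3731, r = 156);


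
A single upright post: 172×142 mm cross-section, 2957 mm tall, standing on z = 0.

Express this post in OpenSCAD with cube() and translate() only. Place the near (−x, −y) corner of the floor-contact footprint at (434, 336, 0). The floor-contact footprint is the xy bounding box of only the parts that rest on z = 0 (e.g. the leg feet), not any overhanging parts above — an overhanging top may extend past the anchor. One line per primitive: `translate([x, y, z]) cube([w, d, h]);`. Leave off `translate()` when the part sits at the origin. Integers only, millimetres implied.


translate([434, 336, 0]) cube([172, 142, 2957]);


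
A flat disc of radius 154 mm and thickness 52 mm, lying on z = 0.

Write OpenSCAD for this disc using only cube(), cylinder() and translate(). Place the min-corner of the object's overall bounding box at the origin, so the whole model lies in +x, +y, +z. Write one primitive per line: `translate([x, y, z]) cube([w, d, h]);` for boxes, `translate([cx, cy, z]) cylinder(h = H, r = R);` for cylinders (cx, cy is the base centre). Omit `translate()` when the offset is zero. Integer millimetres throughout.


translate([154, 154, 0]) cylinder(h = 52, r = 154);


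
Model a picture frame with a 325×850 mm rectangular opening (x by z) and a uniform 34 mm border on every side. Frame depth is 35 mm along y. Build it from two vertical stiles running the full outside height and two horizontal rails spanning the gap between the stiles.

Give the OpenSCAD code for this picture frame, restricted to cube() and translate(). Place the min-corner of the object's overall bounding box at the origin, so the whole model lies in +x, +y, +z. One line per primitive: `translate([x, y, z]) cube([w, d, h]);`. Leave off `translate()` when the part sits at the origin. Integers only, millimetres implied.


cube([34, 35, 918]);
translate([359, 0, 0]) cube([34, 35, 918]);
translate([34, 0, 0]) cube([325, 35, 34]);
translate([34, 0, 884]) cube([325, 35, 34]);


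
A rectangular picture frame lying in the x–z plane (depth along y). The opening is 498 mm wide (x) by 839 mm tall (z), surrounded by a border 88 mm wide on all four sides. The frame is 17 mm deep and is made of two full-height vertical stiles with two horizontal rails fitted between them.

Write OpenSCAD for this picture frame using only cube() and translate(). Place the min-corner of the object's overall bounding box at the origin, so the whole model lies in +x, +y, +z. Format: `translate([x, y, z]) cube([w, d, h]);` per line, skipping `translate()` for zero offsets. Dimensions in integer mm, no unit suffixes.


cube([88, 17, 1015]);
translate([586, 0, 0]) cube([88, 17, 1015]);
translate([88, 0, 0]) cube([498, 17, 88]);
translate([88, 0, 927]) cube([498, 17, 88]);


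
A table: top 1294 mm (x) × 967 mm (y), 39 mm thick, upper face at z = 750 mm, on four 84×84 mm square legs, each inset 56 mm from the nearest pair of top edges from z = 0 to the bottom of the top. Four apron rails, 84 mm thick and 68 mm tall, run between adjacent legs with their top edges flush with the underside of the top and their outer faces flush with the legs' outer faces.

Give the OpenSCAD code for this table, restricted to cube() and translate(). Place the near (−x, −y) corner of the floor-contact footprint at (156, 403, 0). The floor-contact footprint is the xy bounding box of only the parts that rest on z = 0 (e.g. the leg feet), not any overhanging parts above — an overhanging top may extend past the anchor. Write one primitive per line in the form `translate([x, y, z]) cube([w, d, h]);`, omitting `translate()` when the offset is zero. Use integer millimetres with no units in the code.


translate([100, 347, 711]) cube([1294, 967, 39]);
translate([156, 403, 0]) cube([84, 84, 711]);
translate([1254, 403, 0]) cube([84, 84, 711]);
translate([156, 1174, 0]) cube([84, 84, 711]);
translate([1254, 1174, 0]) cube([84, 84, 711]);
translate([240, 403, 643]) cube([1014, 84, 68]);
translate([240, 1174, 643]) cube([1014, 84, 68]);
translate([156, 487, 643]) cube([84, 687, 68]);
translate([1254, 487, 643]) cube([84, 687, 68]);


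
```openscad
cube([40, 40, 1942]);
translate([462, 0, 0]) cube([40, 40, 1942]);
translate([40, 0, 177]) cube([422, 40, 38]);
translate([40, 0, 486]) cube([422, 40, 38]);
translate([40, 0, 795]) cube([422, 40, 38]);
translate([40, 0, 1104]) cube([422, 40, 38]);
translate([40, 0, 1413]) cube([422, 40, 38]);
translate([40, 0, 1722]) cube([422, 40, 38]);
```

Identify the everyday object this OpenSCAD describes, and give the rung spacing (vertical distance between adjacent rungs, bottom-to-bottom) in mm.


A ladder. The rung spacing is 309 mm.

Two tall 40×40 posts with 6 short bars between them — a ladder. Adjacent rungs sit at z = 177 and z = 486, so the spacing is 486 − 177 = 309 mm.


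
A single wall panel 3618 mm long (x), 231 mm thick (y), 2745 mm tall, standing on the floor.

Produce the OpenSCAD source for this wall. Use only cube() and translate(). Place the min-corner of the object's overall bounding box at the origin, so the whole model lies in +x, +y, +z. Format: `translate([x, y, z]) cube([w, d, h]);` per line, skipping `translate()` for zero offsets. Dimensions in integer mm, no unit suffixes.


cube([3618, 231, 2745]);


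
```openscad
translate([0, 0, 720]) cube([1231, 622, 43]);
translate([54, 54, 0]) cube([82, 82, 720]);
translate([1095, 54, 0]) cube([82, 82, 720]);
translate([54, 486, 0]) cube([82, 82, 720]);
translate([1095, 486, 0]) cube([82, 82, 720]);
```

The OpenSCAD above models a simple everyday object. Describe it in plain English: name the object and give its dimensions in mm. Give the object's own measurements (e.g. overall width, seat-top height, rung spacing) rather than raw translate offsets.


A table: top 1231 mm (x) × 622 mm (y), 43 mm thick, upper face at z = 763 mm, on four 82×82 mm square legs, each inset 54 mm from the nearest pair of top edges from z = 0 to the bottom of the top.


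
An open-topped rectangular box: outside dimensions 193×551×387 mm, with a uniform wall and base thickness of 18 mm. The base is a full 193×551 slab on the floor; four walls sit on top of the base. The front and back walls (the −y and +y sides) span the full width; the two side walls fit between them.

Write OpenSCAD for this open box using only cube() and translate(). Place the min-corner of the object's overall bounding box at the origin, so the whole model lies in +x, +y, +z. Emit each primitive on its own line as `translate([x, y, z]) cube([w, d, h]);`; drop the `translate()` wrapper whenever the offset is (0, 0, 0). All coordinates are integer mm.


cube([193, 551, 18]);
translate([0, 0, 18]) cube([193, 18, 369]);
translate([0, 533, 18]) cube([193, 18, 369]);
translate([0, 18, 18]) cube([18, 515, 369]);
translate([175, 18, 18]) cube([18, 515, 369]);


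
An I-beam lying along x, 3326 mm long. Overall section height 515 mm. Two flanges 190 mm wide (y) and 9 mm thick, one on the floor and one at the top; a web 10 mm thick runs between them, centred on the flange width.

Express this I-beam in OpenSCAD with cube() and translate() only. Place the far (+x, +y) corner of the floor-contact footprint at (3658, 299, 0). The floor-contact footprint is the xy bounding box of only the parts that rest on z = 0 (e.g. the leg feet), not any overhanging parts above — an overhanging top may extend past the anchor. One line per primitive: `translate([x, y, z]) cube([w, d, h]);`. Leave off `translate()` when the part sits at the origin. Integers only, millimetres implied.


translate([332, 109, 0]) cube([3326, 190, 9]);
translate([332, 199, 9]) cube([3326, 10, 497]);
translate([332, 109, 506]) cube([3326, 190, 9]);


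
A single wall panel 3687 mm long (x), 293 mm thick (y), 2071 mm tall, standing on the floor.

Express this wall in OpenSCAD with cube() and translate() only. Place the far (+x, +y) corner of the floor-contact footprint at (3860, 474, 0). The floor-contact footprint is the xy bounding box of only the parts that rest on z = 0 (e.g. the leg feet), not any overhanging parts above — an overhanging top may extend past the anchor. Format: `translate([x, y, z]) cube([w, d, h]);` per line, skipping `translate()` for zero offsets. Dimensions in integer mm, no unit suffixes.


translate([173, 181, 0]) cube([3687, 293, 2071]);


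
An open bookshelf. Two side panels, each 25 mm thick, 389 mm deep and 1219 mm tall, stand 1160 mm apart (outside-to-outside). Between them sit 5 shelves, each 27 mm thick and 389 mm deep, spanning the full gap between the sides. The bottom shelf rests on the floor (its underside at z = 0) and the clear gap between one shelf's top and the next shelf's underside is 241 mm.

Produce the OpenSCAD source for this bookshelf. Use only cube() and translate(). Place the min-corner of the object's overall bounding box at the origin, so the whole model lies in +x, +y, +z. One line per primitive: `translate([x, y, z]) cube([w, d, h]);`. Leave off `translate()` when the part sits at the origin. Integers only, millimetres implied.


cube([25, 389, 1219]);
translate([1135, 0, 0]) cube([25, 389, 1219]);
translate([25, 0, 0]) cube([1110, 389, 27]);
translate([25, 0, 268]) cube([1110, 389, 27]);
translate([25, 0, 536]) cube([1110, 389, 27]);
translate([25, 0, 804]) cube([1110, 389, 27]);
translate([25, 0, 1072]) cube([1110, 389, 27]);


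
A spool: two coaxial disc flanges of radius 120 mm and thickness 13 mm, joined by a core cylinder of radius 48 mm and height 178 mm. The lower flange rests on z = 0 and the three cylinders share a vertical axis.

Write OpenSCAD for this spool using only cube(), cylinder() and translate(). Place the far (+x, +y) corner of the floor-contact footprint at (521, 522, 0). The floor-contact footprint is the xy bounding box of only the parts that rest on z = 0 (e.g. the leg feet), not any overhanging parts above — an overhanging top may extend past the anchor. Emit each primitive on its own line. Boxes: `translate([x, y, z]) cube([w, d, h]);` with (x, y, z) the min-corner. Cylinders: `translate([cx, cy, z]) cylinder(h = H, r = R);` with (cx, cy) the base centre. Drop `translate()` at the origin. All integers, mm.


translate([401, 402, 0]) cylinder(h = 13, r = 120);
translate([401, 402, 13]) cylinder(h = 178, r = 48);
translate([401, 402, 191]) cylinder(h = 13, r = 120);


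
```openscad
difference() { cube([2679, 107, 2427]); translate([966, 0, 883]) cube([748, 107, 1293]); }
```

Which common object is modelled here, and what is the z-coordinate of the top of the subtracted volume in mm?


A wall with a window opening. The window head height is 2176 mm.

A wall with a rectangular opening subtracted — a window. Sill at z = 883, opening 1293 mm tall, so the head is at 883 + 1293 = 2176 mm.


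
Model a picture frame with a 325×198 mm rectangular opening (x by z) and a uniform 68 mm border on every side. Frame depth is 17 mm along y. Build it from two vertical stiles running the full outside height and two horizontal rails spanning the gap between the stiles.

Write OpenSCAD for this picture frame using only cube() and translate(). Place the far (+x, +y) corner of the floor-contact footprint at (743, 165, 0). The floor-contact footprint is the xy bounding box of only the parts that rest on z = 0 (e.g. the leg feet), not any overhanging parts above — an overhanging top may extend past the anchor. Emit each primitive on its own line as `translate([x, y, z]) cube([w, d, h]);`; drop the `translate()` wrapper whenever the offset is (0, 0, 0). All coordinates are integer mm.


translate([282, 148, 0]) cube([68, 17, 334]);
translate([675, 148, 0]) cube([68, 17, 334]);
translate([350, 148, 0]) cube([325, 17, 68]);
translate([350, 148, 266]) cube([325, 17, 68]);


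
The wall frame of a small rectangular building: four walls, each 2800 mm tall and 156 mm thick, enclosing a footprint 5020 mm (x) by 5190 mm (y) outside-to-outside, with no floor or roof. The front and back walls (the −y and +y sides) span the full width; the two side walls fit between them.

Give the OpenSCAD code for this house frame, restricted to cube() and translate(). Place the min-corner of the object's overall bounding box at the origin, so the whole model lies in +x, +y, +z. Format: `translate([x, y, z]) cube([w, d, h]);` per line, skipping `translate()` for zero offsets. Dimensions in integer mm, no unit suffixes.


cube([5020, 156, 2800]);
translate([0, 5034, 0]) cube([5020, 156, 2800]);
translate([0, 156, 0]) cube([156, 4878, 2800]);
translate([4864, 156, 0]) cube([156, 4878, 2800]);


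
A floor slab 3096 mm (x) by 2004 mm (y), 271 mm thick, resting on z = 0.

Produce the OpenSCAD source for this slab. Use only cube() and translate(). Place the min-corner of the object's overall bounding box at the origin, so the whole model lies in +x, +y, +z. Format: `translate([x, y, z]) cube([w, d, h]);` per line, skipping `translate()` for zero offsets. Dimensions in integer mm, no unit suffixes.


cube([3096, 2004, 271]);


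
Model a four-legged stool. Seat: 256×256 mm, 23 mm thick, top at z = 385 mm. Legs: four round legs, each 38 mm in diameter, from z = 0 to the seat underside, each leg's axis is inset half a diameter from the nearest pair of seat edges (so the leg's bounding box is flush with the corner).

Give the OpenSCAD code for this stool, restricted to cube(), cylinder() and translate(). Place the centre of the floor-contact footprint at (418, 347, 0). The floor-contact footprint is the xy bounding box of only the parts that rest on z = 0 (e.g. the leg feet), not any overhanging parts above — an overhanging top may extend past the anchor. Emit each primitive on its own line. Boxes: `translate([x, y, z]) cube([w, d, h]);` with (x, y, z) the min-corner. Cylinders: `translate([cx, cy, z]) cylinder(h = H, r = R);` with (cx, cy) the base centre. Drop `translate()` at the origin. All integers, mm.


translate([290, 219, 362]) cube([256, 256, 23]);
translate([309, 238, 0]) cylinder(h = 362, r = 19);
translate([527, 238, 0]) cylinder(h = 362, r = 19);
translate([309, 456, 0]) cylinder(h = 362, r = 19);
translate([527, 456, 0]) cylinder(h = 362, r = 19);


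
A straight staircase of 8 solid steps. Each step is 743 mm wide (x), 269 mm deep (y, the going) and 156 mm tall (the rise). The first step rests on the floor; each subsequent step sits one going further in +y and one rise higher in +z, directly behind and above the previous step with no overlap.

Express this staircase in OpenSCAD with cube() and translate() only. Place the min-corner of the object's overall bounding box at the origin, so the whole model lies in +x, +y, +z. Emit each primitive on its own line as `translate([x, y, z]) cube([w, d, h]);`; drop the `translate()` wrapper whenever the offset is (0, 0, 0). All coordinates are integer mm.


cube([743, 269, 156]);
translate([0, 269, 156]) cube([743, 269, 156]);
translate([0, 538, 312]) cube([743, 269, 156]);
translate([0, 807, 468]) cube([743, 269, 156]);
translate([0, 1076, 624]) cube([743, 269, 156]);
translate([0, 1345, 780]) cube([743, 269, 156]);
translate([0, 1614, 936]) cube([743, 269, 156]);
translate([0, 1883, 1092]) cube([743, 269, 156]);


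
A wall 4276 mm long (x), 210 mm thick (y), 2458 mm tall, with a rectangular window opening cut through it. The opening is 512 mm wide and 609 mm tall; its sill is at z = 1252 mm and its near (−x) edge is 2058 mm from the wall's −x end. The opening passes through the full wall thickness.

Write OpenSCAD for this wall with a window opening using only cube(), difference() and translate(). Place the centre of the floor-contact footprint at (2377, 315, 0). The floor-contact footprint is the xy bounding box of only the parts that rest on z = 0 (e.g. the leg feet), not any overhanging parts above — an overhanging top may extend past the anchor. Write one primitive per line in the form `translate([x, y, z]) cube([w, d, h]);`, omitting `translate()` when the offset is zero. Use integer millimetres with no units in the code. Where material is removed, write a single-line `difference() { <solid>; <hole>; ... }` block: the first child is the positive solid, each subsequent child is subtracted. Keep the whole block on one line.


difference() { translate([239, 210, 0]) cube([4276, 210, 2458]); translate([2297, 210, 1252]) cube([512, 210, 609]); }


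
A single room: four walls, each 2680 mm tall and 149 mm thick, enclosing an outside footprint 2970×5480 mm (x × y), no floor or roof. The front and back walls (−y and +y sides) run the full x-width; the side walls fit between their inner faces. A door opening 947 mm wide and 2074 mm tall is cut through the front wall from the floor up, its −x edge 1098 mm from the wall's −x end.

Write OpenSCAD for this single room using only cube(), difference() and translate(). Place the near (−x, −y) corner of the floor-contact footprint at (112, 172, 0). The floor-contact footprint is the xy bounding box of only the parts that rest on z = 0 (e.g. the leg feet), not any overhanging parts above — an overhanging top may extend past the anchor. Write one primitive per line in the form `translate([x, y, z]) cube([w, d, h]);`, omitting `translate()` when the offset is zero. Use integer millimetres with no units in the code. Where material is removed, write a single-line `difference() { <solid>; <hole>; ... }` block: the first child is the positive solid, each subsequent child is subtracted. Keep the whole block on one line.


difference() { translate([112, 172, 0]) cube([2970, 149, 2680]); translate([1210, 172, 0]) cube([947, 149, 2074]); }
translate([112, 5503, 0]) cube([2970, 149, 2680]);
translate([112, 321, 0]) cube([149, 5182, 2680]);
translate([2933, 321, 0]) cube([149, 5182, 2680]);


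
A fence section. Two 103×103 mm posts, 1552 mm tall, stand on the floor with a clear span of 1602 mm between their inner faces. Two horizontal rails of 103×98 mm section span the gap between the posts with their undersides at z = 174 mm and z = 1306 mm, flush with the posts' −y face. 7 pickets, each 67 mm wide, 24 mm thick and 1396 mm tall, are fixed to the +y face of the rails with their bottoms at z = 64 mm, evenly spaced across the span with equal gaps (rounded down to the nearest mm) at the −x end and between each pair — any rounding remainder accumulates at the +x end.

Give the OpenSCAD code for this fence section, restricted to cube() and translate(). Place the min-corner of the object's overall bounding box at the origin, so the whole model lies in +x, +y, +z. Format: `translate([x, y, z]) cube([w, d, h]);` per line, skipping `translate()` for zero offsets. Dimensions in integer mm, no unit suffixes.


cube([103, 103, 1552]);
translate([1705, 0, 0]) cube([103, 103, 1552]);
translate([103, 0, 174]) cube([1602, 103, 98]);
translate([103, 0, 1306]) cube([1602, 103, 98]);
translate([244, 103, 64]) cube([67, 24, 1396]);
translate([452, 103, 64]) cube([67, 24, 1396]);
translate([660, 103, 64]) cube([67, 24, 1396]);
translate([868, 103, 64]) cube([67, 24, 1396]);
translate([1076, 103, 64]) cube([67, 24, 1396]);
translate([1284, 103, 64]) cube([67, 24, 1396]);
translate([1492, 103, 64]) cube([67, 24, 1396]);


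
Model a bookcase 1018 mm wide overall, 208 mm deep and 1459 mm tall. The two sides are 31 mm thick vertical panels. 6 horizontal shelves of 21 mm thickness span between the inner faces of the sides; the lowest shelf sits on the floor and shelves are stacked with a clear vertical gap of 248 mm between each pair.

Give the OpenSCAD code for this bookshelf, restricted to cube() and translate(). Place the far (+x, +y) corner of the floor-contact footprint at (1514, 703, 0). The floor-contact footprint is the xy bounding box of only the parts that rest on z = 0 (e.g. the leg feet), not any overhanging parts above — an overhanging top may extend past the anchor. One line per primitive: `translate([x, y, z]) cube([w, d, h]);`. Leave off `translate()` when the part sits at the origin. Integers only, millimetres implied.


translate([496, 495, 0]) cube([31, 208, 1459]);
translate([1483, 495, 0]) cube([31, 208, 1459]);
translate([527, 495, 0]) cube([956, 208, 21]);
translate([527, 495, 269]) cube([956, 208, 21]);
translate([527, 495, 538]) cube([956, 208, 21]);
translate([527, 495, 807]) cube([956, 208, 21]);
translate([527, 495, 1076]) cube([956, 208, 21]);
translate([527, 495, 1345]) cube([956, 208, 21]);


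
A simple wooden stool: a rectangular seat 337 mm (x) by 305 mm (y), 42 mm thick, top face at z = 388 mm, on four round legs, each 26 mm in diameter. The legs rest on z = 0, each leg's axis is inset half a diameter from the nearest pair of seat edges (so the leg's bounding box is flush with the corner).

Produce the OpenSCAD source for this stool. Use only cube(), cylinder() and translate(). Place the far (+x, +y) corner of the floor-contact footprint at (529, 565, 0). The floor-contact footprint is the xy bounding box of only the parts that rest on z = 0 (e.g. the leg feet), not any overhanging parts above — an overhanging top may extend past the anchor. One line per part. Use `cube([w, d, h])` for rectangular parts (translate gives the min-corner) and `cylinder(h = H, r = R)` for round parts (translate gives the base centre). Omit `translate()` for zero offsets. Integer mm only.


translate([192, 260, 346]) cube([337, 305, 42]);
translate([205, 273, 0]) cylinder(h = 346, r = 13);
translate([516, 273, 0]) cylinder(h = 346, r = 13);
translate([205, 552, 0]) cylinder(h = 346, r = 13);
translate([516, 552, 0]) cylinder(h = 346, r = 13);
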